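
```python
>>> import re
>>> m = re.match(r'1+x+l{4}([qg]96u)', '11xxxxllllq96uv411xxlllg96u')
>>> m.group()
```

The pattern matches one or more of a literal '1'; then one or more of a literal 'x', then exactly 4 of a literal 'l'; then one of [qg], then the literal '96u' (captured).
`re.match` won't scan ahead — the pattern has to work from the very first character.
The match spans [0:14] → '11xxxxllllq96u'.
Captured: group 1 = 'q96u'.

'11xxxxllllq96u'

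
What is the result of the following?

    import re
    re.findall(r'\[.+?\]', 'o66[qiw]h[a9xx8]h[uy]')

A non-greedy quantifier consumes as few characters as it can — just enough that the remainder of the pattern still matches from where it stops; whatever follows it matches normally.
Matches: at [3:8] → '[qiw]'; at [9:16] → '[a9xx8]'; at [17:21] → '[uy]'.
Since nothing is captured, `findall` lists the 3 matched substrings directly.

['[qiw]', '[a9xx8]', '[uy]']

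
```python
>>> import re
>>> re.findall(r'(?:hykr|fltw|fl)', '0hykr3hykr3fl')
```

Walking the string: at [1:5] → 'hykr'; at [6:10] → 'hykr'; at [11:13] → 'fl'.
`findall` yields the raw match text (3 of them) because the pattern has no groups.

['hykr', 'hykr', 'fl']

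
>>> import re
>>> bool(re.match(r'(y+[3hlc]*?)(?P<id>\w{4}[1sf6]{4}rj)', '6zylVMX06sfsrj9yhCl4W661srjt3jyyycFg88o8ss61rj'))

False

This matches one or more of the literal 'y', then zero or more of one of [3hlc] (lazy) (captured); then exactly 4 of a word character, then exactly 4 of one of [1sf6], then the literal 'rj' (captured as 'id').
`re.match` won't scan ahead — the pattern has to work from the very first character.
Here the string doesn't start with a match, so the call returns None, and `bool(None)` is False.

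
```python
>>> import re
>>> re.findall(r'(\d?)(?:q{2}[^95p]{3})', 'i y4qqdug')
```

The pattern matches optionally a digit (captured); then exactly 2 of the literal 'q', then exactly 3 of any character except [95p] (non-capturing group).
Scanning left to right: at [3:9] match '4qqdug', group 1 = '4'.
`findall` collects group 1 from the one match (1 total).

['4']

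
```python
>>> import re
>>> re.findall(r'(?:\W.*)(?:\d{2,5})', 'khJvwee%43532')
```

Pattern: a non-word character, then zero or more of any character (non-capturing group); then 2 to 5 of a digit (non-capturing group).
No capturing groups, so `findall` returns the 1 full match string.

['%43532']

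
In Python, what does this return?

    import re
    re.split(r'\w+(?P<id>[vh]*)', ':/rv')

`re.split` interleaves the captured-group text with the surrounding fragments.

[':/', '', '']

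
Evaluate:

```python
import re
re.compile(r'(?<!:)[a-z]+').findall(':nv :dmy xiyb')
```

['v', 'my', 'xiyb']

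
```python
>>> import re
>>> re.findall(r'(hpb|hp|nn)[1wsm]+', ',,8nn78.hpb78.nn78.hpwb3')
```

One capturing group, so `findall` returns just the captured substring from the one match — 1 in all.

['hp']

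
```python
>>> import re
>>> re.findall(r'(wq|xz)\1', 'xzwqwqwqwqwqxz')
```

['wq', 'wq']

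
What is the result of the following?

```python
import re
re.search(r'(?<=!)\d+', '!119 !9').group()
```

The lookaround is zero-width — it requires the adjacent text to match without consuming it, so the asserted text isn't part of the match.
`re.search` scans for the first position where the pattern succeeds.
The match spans [1:4] → '119'.

'119'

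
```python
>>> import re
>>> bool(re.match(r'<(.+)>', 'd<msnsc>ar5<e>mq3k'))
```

False

`re.match` only tries the pattern at the start of the string.
Here position 0 doesn't satisfy it, so the call returns None, and `bool(None)` is False.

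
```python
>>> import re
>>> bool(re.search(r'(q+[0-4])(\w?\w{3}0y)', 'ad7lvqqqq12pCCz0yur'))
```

False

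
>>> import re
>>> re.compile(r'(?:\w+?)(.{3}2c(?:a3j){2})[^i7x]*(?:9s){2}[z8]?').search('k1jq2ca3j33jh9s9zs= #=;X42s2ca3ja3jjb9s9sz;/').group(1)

'42s2ca3ja3j'

Pattern: one or more of a word character (lazy) (non-capturing group); then exactly 3 of any character, then the literal '2c', then the literal 'a3j' repeated 2 times (captured); then zero or more of any character except [i7x], then the literal '9s' repeated 2 times, then optionally one of [z8].
Unlike `match`, `search` isn't anchored — it looks for the pattern anywhere in the string.
The match spans [23:42] → 'X42s2ca3ja3jjb9s9sz'.
Captured: group 1 = '42s2ca3ja3j'.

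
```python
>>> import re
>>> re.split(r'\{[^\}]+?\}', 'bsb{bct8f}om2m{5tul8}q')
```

['bsb', 'om2m', 'q']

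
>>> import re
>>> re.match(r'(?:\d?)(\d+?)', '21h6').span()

`re.match` only tries the pattern at the start of the string.
The match spans [0:2] → '21'.

(0, 2)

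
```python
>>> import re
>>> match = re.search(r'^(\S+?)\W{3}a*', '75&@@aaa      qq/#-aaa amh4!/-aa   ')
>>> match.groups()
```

The match spans [0:8] → '75&@@aaa'.
Captured: group 1 = '75'.

('75',)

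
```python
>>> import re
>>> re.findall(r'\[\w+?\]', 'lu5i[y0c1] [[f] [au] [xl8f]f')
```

['[y0c1]', '[f]', '[au]', '[xl8f]']

No capturing groups, so `findall` returns the 4 full match strings.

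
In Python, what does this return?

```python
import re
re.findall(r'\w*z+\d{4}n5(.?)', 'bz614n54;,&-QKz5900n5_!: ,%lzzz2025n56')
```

With a single group, `findall` returns only what that group captured — 2 items.

['_', '6']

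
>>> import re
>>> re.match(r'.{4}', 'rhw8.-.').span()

(0, 4)

Pattern: exactly 4 of any character.
`re.match` won't scan ahead — the pattern has to work from the very first character.
The match spans [0:4] → 'rhw8'.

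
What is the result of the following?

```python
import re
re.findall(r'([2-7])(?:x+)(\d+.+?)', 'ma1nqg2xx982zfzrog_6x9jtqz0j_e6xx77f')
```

[('2', '982z'), ('6', '9j'), ('6', '77f')]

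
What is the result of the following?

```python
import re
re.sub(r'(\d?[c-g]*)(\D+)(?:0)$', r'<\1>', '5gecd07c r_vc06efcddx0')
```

'5gecd07c r_vc0<6efcdd>'

`\1` in the replacement pulls in group 1's text for each match.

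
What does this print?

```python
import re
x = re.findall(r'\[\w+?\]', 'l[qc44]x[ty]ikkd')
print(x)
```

['[qc44]', '[ty]']

Scanning left to right: at [1:7] → '[qc44]'; at [8:12] → '[ty]'.
`findall` yields the raw match text (2 of them) because the pattern has no groups.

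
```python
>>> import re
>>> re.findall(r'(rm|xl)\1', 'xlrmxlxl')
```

['xl']

The backreference `\1` re-matches whatever the first group consumed, character for character.
Walking the string: at [4:8] match 'xlxl', group 1 = 'xl'.
Because there's exactly one group, `findall` drops the full match and keeps group 1 from the one hit.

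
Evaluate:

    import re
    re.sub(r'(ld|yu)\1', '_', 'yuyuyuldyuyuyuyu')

A backreference is literal: `\1` must see the identical characters the first group matched.
Each match is replaced by '_'.

'_yuld__'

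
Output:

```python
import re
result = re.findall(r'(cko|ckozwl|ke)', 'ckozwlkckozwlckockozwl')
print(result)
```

Alternation isn't longest-match — the leftmost alternative that fits at this position is chosen.
Walking the string: at [0:3] match 'cko', group 1 = 'cko'; at [7:10] match 'cko', group 1 = 'cko'; at [13:16] match 'cko', group 1 = 'cko'; at [16:19] match 'cko', group 1 = 'cko'.
Because there's exactly one group, `findall` drops the full match and keeps group 1 from each hit.

['cko', 'cko', 'cko', 'cko']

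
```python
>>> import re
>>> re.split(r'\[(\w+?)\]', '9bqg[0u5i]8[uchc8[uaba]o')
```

['9bqg', '0u5i', '8[uchc8', 'uaba', 'o']

Matches to split on: at [4:10] → '[0u5i]'; at [17:23] → '[uaba]'.
With a capturing group present, the delimiter's captured portion is kept in the result list.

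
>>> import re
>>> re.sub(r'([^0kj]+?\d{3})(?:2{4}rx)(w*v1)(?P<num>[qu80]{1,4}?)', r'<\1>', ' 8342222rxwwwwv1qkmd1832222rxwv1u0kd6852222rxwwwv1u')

'< 834>k<md183>0k<d685>'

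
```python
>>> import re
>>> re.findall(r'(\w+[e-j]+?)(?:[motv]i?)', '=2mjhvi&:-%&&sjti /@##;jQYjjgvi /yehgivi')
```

Pattern: one or more of a word character, then one or more of a character in [e-j] (lazy) (captured); then one of [motv], then optionally a literal 'i' (non-capturing group).
One capturing group, so `findall` returns just the captured substring from each match — 4 in all.

['2mjh', 'sj', 'jQYjjg', 'yehgi']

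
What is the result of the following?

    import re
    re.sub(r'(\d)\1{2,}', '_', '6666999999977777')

'___'

After group 1 captures some text, `\1` only succeeds where that same text appears again.
Matches: at [0:4] → '6666'; at [4:11] → '9999999'; at [11:16] → '77777'.
`sub` substitutes '_' at each match site.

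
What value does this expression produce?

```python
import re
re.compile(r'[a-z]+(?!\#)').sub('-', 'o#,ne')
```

The negative lookaround is zero-width — it rules out positions where the adjacent text would match, without consuming anything.
Matches: at [3:5] → 'ne'.
Each match is replaced by '-'.

'o#,-'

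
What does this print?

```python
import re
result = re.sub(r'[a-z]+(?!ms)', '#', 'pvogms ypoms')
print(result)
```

The negative lookahead/lookbehind blocks any match where the forbidden context is present.
Every occurrence is swapped for '#'.

# #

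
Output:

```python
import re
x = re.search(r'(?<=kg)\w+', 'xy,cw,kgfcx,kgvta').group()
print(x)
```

fcx

Lookahead/lookbehind check context without consuming it, so the matched span excludes the asserted characters.
Unlike `match`, `search` isn't anchored — it looks for the pattern anywhere in the string.
The match spans [8:11] → 'fcx'.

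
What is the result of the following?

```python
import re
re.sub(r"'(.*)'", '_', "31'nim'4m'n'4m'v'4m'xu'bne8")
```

'31_bne8'

Matches: at [2:23] → "'nim'4m'n'4m'v'4m'xu'".
Every occurrence is swapped for '_'.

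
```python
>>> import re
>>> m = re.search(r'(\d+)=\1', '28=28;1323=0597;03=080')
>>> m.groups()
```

A backreference is literal: `\1` must see the identical characters the first group matched.
`re.search` scans for the first position where the pattern succeeds.
The match spans [0:5] → '28=28'.
Captured: group 1 = '28'.

('28',)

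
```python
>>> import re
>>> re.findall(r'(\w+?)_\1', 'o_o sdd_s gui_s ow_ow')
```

['o', 'ow']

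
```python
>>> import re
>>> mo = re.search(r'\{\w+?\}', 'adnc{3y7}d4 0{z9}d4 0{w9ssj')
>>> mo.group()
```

The match spans [4:9] → '{3y7}'.

'{3y7}'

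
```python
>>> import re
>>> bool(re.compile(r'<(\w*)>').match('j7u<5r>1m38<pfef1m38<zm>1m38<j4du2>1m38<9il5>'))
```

`re.match` only tries the pattern at the start of the string.
Here the string doesn't start with a match, so the call returns None, and `bool(None)` is False.

False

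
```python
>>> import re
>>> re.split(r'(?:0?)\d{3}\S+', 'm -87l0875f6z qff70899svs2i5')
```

This matches optionally a literal '0' (non-capturing group); then exactly 3 of a digit, then one or more of a non-whitespace character.
Matches to split on: at [6:13] → '0875f6z'; at [17:28] → '70899svs2i5'.
`split` removes every match and returns the 3 fragments in between.

['m -87l', ' qff', '']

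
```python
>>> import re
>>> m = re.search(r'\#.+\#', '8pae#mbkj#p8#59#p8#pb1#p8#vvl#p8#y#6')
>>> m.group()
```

'#mbkj#p8#59#p8#pb1#p8#vvl#p8#y#'

Unlike `match`, `search` isn't anchored — it looks for the pattern anywhere in the string.
The match spans [4:35] → '#mbkj#p8#59#p8#pb1#p8#vvl#p8#y#'.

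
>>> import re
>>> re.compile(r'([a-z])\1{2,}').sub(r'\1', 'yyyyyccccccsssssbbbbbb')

The backreference `\1` re-matches whatever the first group consumed, character for character.
Matches: at [0:5] → 'yyyyy'; at [5:11] → 'cccccc'; at [11:16] → 'sssss'; at [16:22] → 'bbbbbb'.
Each match is replaced using the text its own group 1 captured.

'ycsb'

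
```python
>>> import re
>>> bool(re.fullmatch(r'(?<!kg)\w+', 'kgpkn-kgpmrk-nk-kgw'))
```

The negative lookahead/lookbehind blocks any match where the forbidden context is present.
`re.fullmatch` is like wrapping the pattern in `^…$` (in single-line mode).
Here there's no way to consume every character, so the call returns None, and `bool(None)` is False.

False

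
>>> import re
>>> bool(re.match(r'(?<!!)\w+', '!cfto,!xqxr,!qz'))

False

`(?!…)`/`(?<!…)` only lets a position through if the neighbouring text does NOT match; no characters are consumed.
`re.match` won't scan ahead — the pattern has to work from the very first character.
Here the pattern fails at index 0, so the call returns None, and `bool(None)` is False.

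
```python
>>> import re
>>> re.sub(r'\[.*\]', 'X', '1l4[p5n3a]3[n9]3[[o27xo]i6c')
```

'1l4Xi6c'

Matches: at [3:24] → '[p5n3a]3[n9]3[[o27xo]'.
Each match is replaced by 'X'.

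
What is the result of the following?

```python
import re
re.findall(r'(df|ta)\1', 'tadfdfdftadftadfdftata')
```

`\1` has to match the exact text group 1 already captured.
Matches: at [2:6] match 'dfdf', group 1 = 'df'; at [14:18] match 'dfdf', group 1 = 'df'; at [18:22] match 'tata', group 1 = 'ta'.
`findall` collects group 1 from each match (3 total).

['df', 'df', 'ta']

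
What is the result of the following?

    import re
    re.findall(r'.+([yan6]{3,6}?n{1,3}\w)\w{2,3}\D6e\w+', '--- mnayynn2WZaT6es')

['yynn2']

This matches one or more of any character; then 3 to 6 of one of [yan6] (lazy), then 1 to 3 of a literal 'n', then a word character (captured); then 2 to 3 of a word character, then a non-digit, then the literal '6e'; then one or more of a word character.
Walking the string: at [0:19] match '--- mnayynn2WZaT6es', group 1 = 'yynn2'.
Because there's exactly one group, `findall` drops the full match and keeps group 1 from the one hit.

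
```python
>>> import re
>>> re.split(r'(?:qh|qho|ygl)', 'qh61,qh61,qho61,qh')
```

Branches in `(...|...)` are attempted left-to-right; the first branch that allows the whole pattern to succeed is taken.
Each match becomes a cut point; 5 segments remain.

['', '61,', '61,', 'o61,', '']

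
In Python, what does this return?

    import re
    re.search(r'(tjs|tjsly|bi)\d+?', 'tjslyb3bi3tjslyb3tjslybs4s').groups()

The match spans [7:10] → 'bi3'.
Captured: group 1 = 'bi'.

('bi',)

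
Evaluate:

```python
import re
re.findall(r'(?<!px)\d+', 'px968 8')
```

['68', '8']

Because the assertion is negative and zero-width, positions next to the forbidden text are skipped.
Scanning left to right: at [3:5] → '68'; at [6:7] → '8'.
With no groups in the pattern, `findall` gives back each whole match — 2 here.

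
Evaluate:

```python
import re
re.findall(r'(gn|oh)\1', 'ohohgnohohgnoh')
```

The backreference `\1` re-matches whatever the first group consumed, character for character.
Because there's exactly one group, `findall` drops the full match and keeps group 1 from each hit.

['oh', 'oh']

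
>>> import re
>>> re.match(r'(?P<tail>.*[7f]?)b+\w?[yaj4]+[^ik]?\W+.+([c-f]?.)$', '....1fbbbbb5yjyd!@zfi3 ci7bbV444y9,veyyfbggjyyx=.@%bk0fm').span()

(0, 56)

With `match`, the pattern is implicitly anchored at the beginning.
The match spans [0:56] → '....1fbbbbb5yjyd!@zfi3 ci7bbV444y9,veyyfbggjyyx=.@%bk0fm'.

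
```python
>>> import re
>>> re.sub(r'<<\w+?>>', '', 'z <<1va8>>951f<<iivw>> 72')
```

'z 951f 72'

Matches: at [2:10] → '<<1va8>>'; at [14:22] → '<<iivw>>'.
Every occurrence is swapped for ''.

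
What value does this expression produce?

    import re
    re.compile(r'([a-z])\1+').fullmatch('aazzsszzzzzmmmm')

None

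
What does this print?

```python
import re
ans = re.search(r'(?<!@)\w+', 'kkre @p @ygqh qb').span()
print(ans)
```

A negative assertion filters positions out without eating any characters.
`re.search` scans for the first position where the pattern succeeds.
The match spans [0:4] → 'kkre'.

(0, 4)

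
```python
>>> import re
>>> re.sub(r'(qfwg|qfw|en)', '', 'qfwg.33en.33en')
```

`|` is ordered: at each position the engine commits to the first alternative that works.
Matches: at [0:4] → 'qfwg'; at [7:9] → 'en'; at [12:14] → 'en'.
`sub` substitutes '' at each match site.

'.33.33'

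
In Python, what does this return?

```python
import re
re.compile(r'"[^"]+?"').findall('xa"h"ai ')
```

['"h"']

Walking the string: at [2:5] → '"h"'.
With no groups in the pattern, `findall` gives back each whole match — 1 here.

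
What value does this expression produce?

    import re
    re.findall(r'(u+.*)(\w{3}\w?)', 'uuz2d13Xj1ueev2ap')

This matches one or more of a literal 'u', then zero or more of any character (captured); then exactly 3 of a word character, then optionally a word character (captured).
`findall` packs the 2 group values into a tuple for every match.

[('uuz2d13Xj1ueev', '2ap')]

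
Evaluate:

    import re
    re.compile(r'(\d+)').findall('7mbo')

The pattern matches one or more of a digit (captured).
One capturing group, so `findall` returns just the captured substring from the one match — 1 in all.

['7']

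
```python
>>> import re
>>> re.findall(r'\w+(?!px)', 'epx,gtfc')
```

['epx', 'gtfc']

The negative lookaround is zero-width — it rules out positions where the adjacent text would match, without consuming anything.
Walking the string: at [0:3] → 'epx'; at [4:8] → 'gtfc'.
Since nothing is captured, `findall` lists the 2 matched substrings directly.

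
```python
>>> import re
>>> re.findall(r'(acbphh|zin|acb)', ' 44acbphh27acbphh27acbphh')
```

['acbphh', 'acbphh', 'acbphh']

`|` is ordered: at each position the engine commits to the first alternative that works.
With a single group, `findall` returns only what that group captured — 3 items.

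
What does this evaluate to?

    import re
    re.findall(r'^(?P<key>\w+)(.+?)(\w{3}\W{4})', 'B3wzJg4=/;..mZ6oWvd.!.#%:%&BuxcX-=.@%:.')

This matches anchored at the start of the string; then one or more of a word character (captured as 'key'); then one or more of any character (lazy) (captured); then exactly 3 of a word character, then exactly 4 of a non-word character (captured).
Because the quantifier is non-greedy, it stops expanding at the earliest point where the rest of the pattern can succeed.
Walking the string: at [0:23] match 'B3wzJg4=/;..mZ6oWvd.!.#', groups = ('B3wzJg4', '=/;..mZ6o', 'Wvd.!.#').
3 groups means the one result is a tuple of 3 captured strings — 1 here.

[('B3wzJg4', '=/;..mZ6o', 'Wvd.!.#')]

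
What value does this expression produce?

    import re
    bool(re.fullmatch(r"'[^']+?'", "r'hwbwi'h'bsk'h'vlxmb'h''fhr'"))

`re.fullmatch` is like wrapping the pattern in `^…$` (in single-line mode).
Here the pattern can't cover the whole string, so the call returns None, and `bool(None)` is False.

False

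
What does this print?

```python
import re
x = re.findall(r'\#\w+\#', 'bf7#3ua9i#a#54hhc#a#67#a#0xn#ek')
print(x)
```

Scanning left to right: at [3:10] → '#3ua9i#'; at [11:18] → '#54hhc#'; at [19:23] → '#67#'; at [24:29] → '#0xn#'.
No capturing groups, so `findall` returns the 4 full match strings.

['#3ua9i#', '#54hhc#', '#67#', '#0xn#']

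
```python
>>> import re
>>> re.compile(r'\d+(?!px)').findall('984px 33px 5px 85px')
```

['98', '3', '8']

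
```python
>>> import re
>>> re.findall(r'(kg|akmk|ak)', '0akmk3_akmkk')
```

['akmk', 'akmk']

Branches in `(...|...)` are attempted left-to-right; the first branch that allows the whole pattern to succeed is taken.
Scanning left to right: at [1:5] match 'akmk', group 1 = 'akmk'; at [7:11] match 'akmk', group 1 = 'akmk'.
Because there's exactly one group, `findall` drops the full match and keeps group 1 from each hit.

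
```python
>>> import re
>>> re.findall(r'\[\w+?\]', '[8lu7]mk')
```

`findall` yields the raw match text (1 of them) because the pattern has no groups.

['[8lu7]']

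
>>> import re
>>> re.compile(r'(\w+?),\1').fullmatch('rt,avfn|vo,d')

The backreference `\1` re-matches whatever the first group consumed, character for character.
For `fullmatch`, every character of the input must be accounted for by the pattern.
Here the string isn't matched end-to-end, so the call returns None.

None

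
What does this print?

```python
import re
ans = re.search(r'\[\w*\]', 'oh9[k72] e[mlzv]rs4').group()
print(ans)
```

[k72]

`re.search` scans for the first position where the pattern succeeds.
The match spans [3:8] → '[k72]'.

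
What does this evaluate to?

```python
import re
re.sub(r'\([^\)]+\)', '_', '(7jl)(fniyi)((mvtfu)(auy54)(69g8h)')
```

'_____'

Matches: at [0:5] → '(7jl)'; at [5:12] → '(fniyi)'; at [12:20] → '((mvtfu)'; at [20:27] → '(auy54)'; at [27:34] → '(69g8h)'.
Every occurrence is swapped for '_'.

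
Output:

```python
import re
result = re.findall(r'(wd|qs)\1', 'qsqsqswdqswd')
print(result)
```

['qs']

A backreference is literal: `\1` must see the identical characters the first group matched.
Scanning left to right: at [0:4] match 'qsqs', group 1 = 'qs'.
With a single group, `findall` returns only what that group captured — 1 item.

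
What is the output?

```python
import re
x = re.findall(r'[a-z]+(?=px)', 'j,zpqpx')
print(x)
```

The positive lookaround only admits positions where the adjacent text matches; those characters stay outside the span.
`findall` yields the raw match text (1 of them) because the pattern has no groups.

['zpq']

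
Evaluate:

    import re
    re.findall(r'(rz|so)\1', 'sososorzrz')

`\1` is not a pattern — it's the concrete string captured by group 1, re-applied verbatim.
`findall` collects group 1 from each match (2 total).

['so', 'rz']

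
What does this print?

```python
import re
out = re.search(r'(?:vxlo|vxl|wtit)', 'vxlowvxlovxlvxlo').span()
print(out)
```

Alternation isn't longest-match — the leftmost alternative that fits at this position is chosen.
The match spans [0:4] → 'vxlo'.

(0, 4)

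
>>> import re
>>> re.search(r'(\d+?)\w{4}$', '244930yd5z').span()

Pattern: one or more of a digit (lazy) (captured); then exactly 4 of a word character; then anchored at the end.
The match spans [0:10] → '244930yd5z'.

(0, 10)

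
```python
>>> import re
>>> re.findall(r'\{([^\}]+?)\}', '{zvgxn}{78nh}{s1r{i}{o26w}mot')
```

Because there's exactly one group, `findall` drops the full match and keeps group 1 from each hit.

['zvgxn', '78nh', 's1r{i', 'o26w']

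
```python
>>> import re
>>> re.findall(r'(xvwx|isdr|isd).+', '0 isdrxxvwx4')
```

Branches in `(...|...)` are attempted left-to-right; the first branch that allows the whole pattern to succeed is taken.
Matches: at [2:12] match 'isdrxxvwx4', group 1 = 'isdr'.
`findall` collects group 1 from the one match (1 total).

['isdr']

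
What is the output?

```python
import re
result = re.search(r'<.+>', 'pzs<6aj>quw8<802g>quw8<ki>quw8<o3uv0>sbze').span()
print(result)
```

Unlike `match`, `search` isn't anchored — it looks for the pattern anywhere in the string.
The match spans [3:37] → '<6aj>quw8<802g>quw8<ki>quw8<o3uv0>'.

(3, 37)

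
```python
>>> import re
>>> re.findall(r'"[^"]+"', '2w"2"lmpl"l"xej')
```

`findall` yields the raw match text (2 of them) because the pattern has no groups.

['"2"', '"l"']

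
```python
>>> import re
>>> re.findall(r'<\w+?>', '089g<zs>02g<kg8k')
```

Walking the string: at [4:8] → '<zs>'.
With no groups in the pattern, `findall` gives back each whole match — 1 here.

['<zs>']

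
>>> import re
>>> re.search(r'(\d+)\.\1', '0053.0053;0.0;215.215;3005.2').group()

'0053.0053'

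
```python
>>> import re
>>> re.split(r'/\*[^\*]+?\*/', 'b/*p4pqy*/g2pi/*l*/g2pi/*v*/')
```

['b', 'g2pi', 'g2pi', '']

Matches to split on: at [1:10] → '/*p4pqy*/'; at [14:19] → '/*l*/'; at [23:28] → '/*v*/'.
`split` removes every match and returns the 4 fragments in between.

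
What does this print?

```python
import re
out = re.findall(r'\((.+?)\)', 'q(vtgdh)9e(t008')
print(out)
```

Because there's exactly one group, `findall` drops the full match and keeps group 1 from the one hit.

['vtgdh']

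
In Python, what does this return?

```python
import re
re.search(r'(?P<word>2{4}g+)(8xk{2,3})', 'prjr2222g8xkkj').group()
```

'2222g8xkk'

Pattern: exactly 4 of a literal '2', then one or more of the literal 'g' (captured as 'word'); then the literal '8x', then 2 to 3 of a literal 'k' (captured).
Unlike `match`, `search` isn't anchored — it looks for the pattern anywhere in the string.
The match spans [4:13] → '2222g8xkk'.
Captured: group 1 = '2222g', group 2 = '8xkk'.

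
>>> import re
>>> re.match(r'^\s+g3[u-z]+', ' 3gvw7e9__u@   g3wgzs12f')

None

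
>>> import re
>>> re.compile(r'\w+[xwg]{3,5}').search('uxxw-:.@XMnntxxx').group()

'uxxw'

The match spans [0:4] → 'uxxw'.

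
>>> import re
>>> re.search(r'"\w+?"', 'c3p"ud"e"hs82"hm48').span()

The match spans [3:7] → '"ud"'.

(3, 7)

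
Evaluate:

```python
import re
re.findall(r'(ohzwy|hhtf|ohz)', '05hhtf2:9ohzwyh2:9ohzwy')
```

['hhtf', 'ohzwy', 'ohzwy']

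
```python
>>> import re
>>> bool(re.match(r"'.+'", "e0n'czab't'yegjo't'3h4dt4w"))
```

False

`re.match` won't scan ahead — the pattern has to work from the very first character.
Here the string doesn't start with a match, so the call returns None, and `bool(None)` is False.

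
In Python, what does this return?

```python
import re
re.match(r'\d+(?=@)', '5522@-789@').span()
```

(0, 4)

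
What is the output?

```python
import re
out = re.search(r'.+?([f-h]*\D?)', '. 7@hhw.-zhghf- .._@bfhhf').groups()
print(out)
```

(' ',)

The match spans [0:2] → '. '.
Captured: group 1 = ' '.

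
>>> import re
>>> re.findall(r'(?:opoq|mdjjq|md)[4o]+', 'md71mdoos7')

Scanning left to right: at [4:8] → 'mdoo'.
Since nothing is captured, `findall` lists the 1 matched substring directly.

['mdoo']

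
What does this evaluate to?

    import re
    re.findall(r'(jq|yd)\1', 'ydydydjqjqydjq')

['yd', 'jq']

The backreference `\1` re-matches whatever the first group consumed, character for character.
Scanning left to right: at [0:4] match 'ydyd', group 1 = 'yd'; at [6:10] match 'jqjq', group 1 = 'jq'.
With a single group, `findall` returns only what that group captured — 2 items.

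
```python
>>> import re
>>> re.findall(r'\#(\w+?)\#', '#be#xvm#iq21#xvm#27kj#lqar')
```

['be', 'iq21', '27kj']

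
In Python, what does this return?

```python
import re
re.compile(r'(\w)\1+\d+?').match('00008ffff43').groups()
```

The match spans [0:5] → '00008'.
Captured: group 1 = '0'.

('0',)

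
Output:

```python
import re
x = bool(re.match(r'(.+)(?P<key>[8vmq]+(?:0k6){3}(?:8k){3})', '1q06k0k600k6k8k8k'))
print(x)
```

This matches one or more of any character (captured); then one or more of one of [8vmq], then the literal '0k6' repeated 3 times, then the literal '8k' repeated 3 times (captured as 'key').
`re.match` only tries the pattern at the start of the string.
Here the string doesn't start with a match, so the call returns None, and `bool(None)` is False.

False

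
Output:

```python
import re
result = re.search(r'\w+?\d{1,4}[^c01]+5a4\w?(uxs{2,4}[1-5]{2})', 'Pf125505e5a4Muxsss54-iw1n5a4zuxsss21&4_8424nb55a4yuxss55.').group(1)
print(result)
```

uxsss54

The match spans [0:20] → 'Pf125505e5a4Muxsss54'.
Captured: group 1 = 'uxsss54'.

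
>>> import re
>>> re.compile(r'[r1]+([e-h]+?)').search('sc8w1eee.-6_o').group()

'1e'

Pattern: one or more of one of [r1]; then one or more of a character in [e-h] (lazy) (captured).
With the lazy modifier that quantifier settles for the fewest repetitions that let the rest of the pattern succeed (the atoms after it are unaffected and can still be greedy).
`re.search` tries every starting position until one works.
The match spans [4:6] → '1e'.
Captured: group 1 = 'e'.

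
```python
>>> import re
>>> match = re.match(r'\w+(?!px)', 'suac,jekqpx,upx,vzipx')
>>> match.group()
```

'suac'

With `match`, the pattern is implicitly anchored at the beginning.
The match spans [0:4] → 'suac'.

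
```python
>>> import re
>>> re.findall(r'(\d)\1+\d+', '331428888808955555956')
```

`\1` is not a pattern — it's the concrete string captured by group 1, re-applied verbatim.
Scanning left to right: at [0:21] match '331428888808955555956', group 1 = '3'.
Because there's exactly one group, `findall` drops the full match and keeps group 1 from the one hit.

['3']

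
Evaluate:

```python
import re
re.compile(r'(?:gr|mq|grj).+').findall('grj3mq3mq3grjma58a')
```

['grj3mq3mq3grjma58a']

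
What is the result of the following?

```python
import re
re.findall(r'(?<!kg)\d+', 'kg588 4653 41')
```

['88', '4653', '41']

The negative lookaround is zero-width — it rules out positions where the adjacent text would match, without consuming anything.
Scanning left to right: at [3:5] → '88'; at [6:10] → '4653'; at [11:13] → '41'.
Since nothing is captured, `findall` lists the 3 matched substrings directly.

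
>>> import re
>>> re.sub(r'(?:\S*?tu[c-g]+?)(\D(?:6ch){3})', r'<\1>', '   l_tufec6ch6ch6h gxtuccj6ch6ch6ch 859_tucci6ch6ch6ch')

'   l_tufec6ch6ch6h <j6ch6ch6ch> <i6ch6ch6ch>'

The pattern matches zero or more of a non-whitespace character (lazy), then the literal 'tu', then one or more of a character in [c-g] (lazy) (non-capturing group); then a non-digit, then the literal '6ch' repeated 3 times (captured).
Each match is replaced using the text its own group 1 captured.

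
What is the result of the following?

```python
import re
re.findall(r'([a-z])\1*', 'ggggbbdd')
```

['g', 'b', 'd']

A backreference is literal: `\1` must see the identical characters the first group matched.
One capturing group, so `findall` returns just the captured substring from each match — 3 in all.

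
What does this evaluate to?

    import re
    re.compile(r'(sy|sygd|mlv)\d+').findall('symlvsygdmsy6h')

Walking the string: at [10:13] match 'sy6', group 1 = 'sy'.
One capturing group, so `findall` returns just the captured substring from the one match — 1 in all.

['sy']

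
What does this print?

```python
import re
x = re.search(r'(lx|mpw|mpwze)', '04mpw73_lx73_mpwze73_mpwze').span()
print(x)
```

The match spans [2:5] → 'mpw'.

(2, 5)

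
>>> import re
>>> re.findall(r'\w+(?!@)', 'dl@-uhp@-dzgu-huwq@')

['d', 'uh', 'dzgu', 'huw']

A negative assertion filters positions out without eating any characters.
With no groups in the pattern, `findall` gives back each whole match — 4 here.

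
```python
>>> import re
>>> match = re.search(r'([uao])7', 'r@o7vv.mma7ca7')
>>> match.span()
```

(2, 4)

The match spans [2:4] → 'o7'.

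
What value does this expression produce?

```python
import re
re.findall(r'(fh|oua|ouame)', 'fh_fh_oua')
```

Walking the string: at [0:2] match 'fh', group 1 = 'fh'; at [3:5] match 'fh', group 1 = 'fh'; at [6:9] match 'oua', group 1 = 'oua'.
Because there's exactly one group, `findall` drops the full match and keeps group 1 from each hit.

['fh', 'fh', 'oua']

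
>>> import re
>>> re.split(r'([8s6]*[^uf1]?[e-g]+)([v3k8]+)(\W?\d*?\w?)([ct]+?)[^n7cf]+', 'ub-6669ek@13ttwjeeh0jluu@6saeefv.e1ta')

['ub-', '6669e', 'k', '@13', 't', 'fv.e1ta']

The pattern matches zero or more of one of [8s6], then optionally any character except [uf1], then one or more of a character in [e-g] (captured); then one or more of one of [v3k8] (captured); then optionally a non-word character, then zero or more of a digit (lazy), then optionally a word character (captured); then one or more of one of [ct] (lazy) (captured); then one or more of any character except [n7cf].
Matches to split on: at [3:30] → '6669ek@13ttwjeeh0jluu@6saee'.
`re.split` interleaves the captured-group text with the surrounding fragments.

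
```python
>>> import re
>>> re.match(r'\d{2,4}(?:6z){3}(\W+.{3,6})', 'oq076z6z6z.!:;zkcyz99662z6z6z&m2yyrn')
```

None

The pattern matches 2 to 4 of a digit, then the literal '6z' repeated 3 times; then one or more of a non-word character, then 3 to 6 of any character (captured).
`re.match` only tries the pattern at the start of the string.
Here position 0 doesn't satisfy it, so the call returns None.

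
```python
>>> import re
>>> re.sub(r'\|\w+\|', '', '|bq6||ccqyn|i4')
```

'i4'

Matches: at [0:5] → '|bq6|'; at [5:12] → '|ccqyn|'.
Each match is replaced by ''.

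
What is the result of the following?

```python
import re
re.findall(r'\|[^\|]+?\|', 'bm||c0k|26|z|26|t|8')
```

Matches: at [3:8] → '|c0k|'; at [10:13] → '|z|'; at [15:18] → '|t|'.
Since nothing is captured, `findall` lists the 3 matched substrings directly.

['|c0k|', '|z|', '|t|']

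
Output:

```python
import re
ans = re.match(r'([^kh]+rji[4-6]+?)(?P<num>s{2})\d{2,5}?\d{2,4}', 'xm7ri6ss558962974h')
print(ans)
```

None

`re.match` only tries the pattern at the start of the string.
Here the pattern fails at index 0, so the call returns None.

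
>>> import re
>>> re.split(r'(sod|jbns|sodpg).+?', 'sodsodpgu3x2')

['', 'sod', 'odpgu3x2']

Matches to split on: at [0:4] → 'sods'.
Because the pattern has a capturing group, `split` also inserts each captured text between the pieces.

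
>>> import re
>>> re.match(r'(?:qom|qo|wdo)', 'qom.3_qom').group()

'qom'

With `match`, the pattern is implicitly anchored at the beginning.
The match spans [0:3] → 'qom'.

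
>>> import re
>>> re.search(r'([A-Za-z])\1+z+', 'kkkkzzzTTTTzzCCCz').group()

'kkkkzzz'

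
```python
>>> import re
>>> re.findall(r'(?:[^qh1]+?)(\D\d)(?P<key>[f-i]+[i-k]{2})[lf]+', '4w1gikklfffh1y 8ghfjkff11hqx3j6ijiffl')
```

`findall` packs the 2 group values into a tuple for every match.

[('w1', 'gikk'), (' 8', 'ghfjk'), ('j6', 'iji')]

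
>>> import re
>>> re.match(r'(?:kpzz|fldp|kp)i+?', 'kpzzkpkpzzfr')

None

`re.match` only tries the pattern at the start of the string.
Here position 0 doesn't satisfy it, so the call returns None.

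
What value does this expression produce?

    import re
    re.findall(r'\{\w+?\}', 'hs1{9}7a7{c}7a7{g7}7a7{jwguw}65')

['{9}', '{c}', '{g7}', '{jwguw}']

Walking the string: at [3:6] → '{9}'; at [9:12] → '{c}'; at [15:19] → '{g7}'; at [22:29] → '{jwguw}'.
`findall` yields the raw match text (4 of them) because the pattern has no groups.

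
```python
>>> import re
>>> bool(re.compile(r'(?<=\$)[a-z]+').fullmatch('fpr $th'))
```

The `(?=…)`/`(?<=…)` assertion just peeks at neighbouring text; it doesn't advance the match position.
For `fullmatch`, every character of the input must be accounted for by the pattern.
Here the string isn't matched end-to-end, so the call returns None, and `bool(None)` is False.

False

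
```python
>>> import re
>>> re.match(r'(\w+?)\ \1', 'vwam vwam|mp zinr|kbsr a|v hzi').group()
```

A backreference is literal: `\1` must see the identical characters the first group matched.
`re.match` only tries the pattern at the start of the string.
The match spans [0:9] → 'vwam vwam'.
Captured: group 1 = 'vwam'.

'vwam vwam'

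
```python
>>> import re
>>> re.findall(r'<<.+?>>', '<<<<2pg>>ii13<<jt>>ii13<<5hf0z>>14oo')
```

['<<<<2pg>>', '<<jt>>', '<<5hf0z>>']

The `?` after the quantifier makes it lazy — it takes as little as possible before letting the rest of the pattern try.
Matches: at [0:9] → '<<<<2pg>>'; at [13:19] → '<<jt>>'; at [23:32] → '<<5hf0z>>'.
`findall` yields the raw match text (3 of them) because the pattern has no groups.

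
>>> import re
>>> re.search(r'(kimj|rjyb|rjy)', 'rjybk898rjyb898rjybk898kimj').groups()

('rjyb',)

Branches in `(...|...)` are attempted left-to-right; the first branch that allows the whole pattern to succeed is taken.
`re.search` tries every starting position until one works.
The match spans [0:4] → 'rjyb'.
Captured: group 1 = 'rjyb'.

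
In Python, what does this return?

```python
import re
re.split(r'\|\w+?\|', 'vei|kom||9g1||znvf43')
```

['vei', '', '|znvf43']

Matches to split on: at [3:8] → '|kom|'; at [8:13] → '|9g1|'.
Each match becomes a cut point; 3 segments remain.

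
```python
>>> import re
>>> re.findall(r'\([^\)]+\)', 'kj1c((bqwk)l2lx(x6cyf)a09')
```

With no groups in the pattern, `findall` gives back each whole match — 2 here.

['((bqwk)', '(x6cyf)']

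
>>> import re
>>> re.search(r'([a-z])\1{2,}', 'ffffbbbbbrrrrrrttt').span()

(0, 4)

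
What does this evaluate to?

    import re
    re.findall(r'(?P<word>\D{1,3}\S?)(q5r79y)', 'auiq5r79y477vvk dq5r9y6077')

[('aui', 'q5r79y')]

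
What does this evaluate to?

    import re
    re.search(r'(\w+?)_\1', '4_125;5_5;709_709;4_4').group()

The backreference `\1` re-matches whatever the first group consumed, character for character.
`re.search` scans for the first position where the pattern succeeds.
The match spans [6:9] → '5_5'.
Captured: group 1 = '5'.

'5_5'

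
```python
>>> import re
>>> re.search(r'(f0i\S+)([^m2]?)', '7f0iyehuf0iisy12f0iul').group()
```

'f0iyehuf0iisy12f0iul'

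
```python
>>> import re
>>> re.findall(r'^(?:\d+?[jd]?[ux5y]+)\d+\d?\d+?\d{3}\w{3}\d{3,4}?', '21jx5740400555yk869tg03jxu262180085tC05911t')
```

The pattern matches anchored at the start of the string; then one or more of a digit (lazy), then optionally one of [jd], then one or more of one of [ux5y] (non-capturing group); then one or more of a digit, then optionally a digit; then one or more of a digit (lazy); then exactly 3 of a digit, then exactly 3 of a word character, then 3 to 4 of a digit (lazy).
Matches: at [0:19] → '21jx5740400555yk869'.
With no groups in the pattern, `findall` gives back each whole match — 1 here.

['21jx5740400555yk869']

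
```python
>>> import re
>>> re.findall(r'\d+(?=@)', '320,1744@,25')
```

['1744']

Because the assertion is zero-width, the text it checks is not consumed and won't appear in the result.
Walking the string: at [4:8] → '1744'.
With no groups in the pattern, `findall` gives back each whole match — 1 here.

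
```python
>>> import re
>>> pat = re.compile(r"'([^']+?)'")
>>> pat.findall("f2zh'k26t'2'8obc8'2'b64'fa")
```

['k26t', '8obc8', 'b64']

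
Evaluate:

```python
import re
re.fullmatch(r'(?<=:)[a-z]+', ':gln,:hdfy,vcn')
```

None

For `fullmatch`, every character of the input must be accounted for by the pattern.
Here there's no way to consume every character, so the call returns None.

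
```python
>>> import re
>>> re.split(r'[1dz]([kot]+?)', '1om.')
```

['', 'o', 'm.']

Pattern: one of [1dz]; then one or more of one of [kot] (lazy) (captured).
Matches to split on: at [0:2] → '1o'.
With a capturing group present, the delimiter's captured portion is kept in the result list.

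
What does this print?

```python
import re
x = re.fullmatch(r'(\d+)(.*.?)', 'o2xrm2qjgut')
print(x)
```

None

`re.fullmatch` is like wrapping the pattern in `^…$` (in single-line mode).
Here the pattern can't cover the whole string, so the call returns None.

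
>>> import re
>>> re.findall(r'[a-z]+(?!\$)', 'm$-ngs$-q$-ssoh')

['ng', 'ssoh']

Because the assertion is negative and zero-width, positions next to the forbidden text are skipped.
With no groups in the pattern, `findall` gives back each whole match — 2 here.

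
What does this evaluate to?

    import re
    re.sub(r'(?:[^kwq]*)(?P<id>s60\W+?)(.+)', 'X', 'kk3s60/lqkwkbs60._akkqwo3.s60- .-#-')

The pattern matches zero or more of any character except [kwq] (non-capturing group); then the literal 's60', then one or more of a non-word character (lazy) (captured as 'id'); then one or more of any character (captured).
Matches: at [2:35] → '3s60/lqkwkbs60._akkqwo3.s60- .-#-'.
`sub` substitutes 'X' at each match site.

'kkX'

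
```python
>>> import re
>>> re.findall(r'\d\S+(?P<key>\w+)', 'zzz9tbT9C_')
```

Pattern: a digit, then one or more of a non-whitespace character; then one or more of a word character (captured as 'key').
Scanning left to right: at [3:10] match '9tbT9C_', group 1 = '_'.
`findall` collects group 1 from the one match (1 total).

['_']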